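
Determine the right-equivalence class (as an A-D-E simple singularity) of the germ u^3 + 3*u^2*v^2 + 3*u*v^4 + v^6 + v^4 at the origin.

E6

The Hessian of f at 0 has rank 0. Corank 2; j^3 = u^3 is a perfect cube, so E-series; the 4-jet and mu = 6 give E_6.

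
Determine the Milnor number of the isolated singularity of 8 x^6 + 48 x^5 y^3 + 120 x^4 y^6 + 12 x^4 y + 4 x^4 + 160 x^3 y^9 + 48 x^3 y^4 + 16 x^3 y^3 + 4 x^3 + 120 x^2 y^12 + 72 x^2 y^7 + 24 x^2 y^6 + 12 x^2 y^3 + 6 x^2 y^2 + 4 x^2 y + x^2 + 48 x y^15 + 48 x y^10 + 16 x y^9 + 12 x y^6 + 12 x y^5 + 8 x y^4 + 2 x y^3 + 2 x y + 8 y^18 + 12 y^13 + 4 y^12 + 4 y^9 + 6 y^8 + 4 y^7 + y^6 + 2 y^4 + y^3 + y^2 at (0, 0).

2

The Hessian of f at 0 has rank 1. Corank 1: A-series; mu = 2 gives A_2.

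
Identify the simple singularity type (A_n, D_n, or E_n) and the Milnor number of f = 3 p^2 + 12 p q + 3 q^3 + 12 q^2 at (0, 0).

Type A_{2}, Milnor number mu = 2.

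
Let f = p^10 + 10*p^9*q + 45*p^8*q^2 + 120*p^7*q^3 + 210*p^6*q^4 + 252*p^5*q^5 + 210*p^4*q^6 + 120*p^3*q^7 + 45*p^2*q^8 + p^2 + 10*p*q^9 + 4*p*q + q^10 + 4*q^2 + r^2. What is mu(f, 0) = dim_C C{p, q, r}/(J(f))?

9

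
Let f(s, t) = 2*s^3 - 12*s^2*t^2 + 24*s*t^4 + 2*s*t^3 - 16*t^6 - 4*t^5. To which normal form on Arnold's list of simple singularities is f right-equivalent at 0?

E7

The Hessian of f at 0 is [[0, 0], [0, 0]] with rank 0, so corank 2. A Groebner basis of the Jacobian ideal J(f) in C{s,t} is {-s^2/4 + t^4 - t^3/12, s^3, s^2*t + s^2/12 + t^3/36, -s^2/2 + s*t^2 - t^3/6}; counting standard monomials gives mu = 7. Corank 2; j^3 = 2*s^3 is a perfect cube, so E-series; the 4-jet and mu = 7 give E_7.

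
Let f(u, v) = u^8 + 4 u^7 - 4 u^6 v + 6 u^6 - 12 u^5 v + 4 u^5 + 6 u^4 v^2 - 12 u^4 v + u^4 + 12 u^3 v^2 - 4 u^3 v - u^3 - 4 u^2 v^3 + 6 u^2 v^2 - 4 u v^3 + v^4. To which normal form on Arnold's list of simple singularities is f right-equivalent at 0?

The Hessian of f at 0 has rank 0. Corank 2; j^3 = -u^3 is a perfect cube, so E-series; the 4-jet and mu = 6 give E_6.

E6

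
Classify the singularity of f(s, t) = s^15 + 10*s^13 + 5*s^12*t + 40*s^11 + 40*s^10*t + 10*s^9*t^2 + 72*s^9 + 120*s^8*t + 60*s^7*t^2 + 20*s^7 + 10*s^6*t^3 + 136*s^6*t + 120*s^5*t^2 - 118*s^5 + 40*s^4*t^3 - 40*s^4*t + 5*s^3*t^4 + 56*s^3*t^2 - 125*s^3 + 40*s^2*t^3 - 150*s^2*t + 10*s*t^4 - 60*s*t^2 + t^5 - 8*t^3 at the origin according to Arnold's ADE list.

E_{8}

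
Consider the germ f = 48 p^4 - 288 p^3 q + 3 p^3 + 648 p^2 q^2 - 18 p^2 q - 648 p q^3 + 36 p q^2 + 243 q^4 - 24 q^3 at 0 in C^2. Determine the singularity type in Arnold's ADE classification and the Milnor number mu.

Type E_6, Milnor number mu = 6.

The Hessian of f at 0 is [[0, 0], [0, 0]] with rank 0, so corank 2. A Groebner basis of the Jacobian ideal J(f) in C{p,q} is {q^4, p*q^2 - 11*q^3/6, p^2 - 4*p*q + 4*q^2}; counting standard monomials gives mu = 6. Corank 2; j^3 = 3*(p - 2*q)^3 is a perfect cube, so E-series; the 4-jet and mu = 6 give E_6.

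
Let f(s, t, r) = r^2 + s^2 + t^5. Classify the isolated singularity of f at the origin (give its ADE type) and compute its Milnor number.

Type A_4, Milnor number mu = 4.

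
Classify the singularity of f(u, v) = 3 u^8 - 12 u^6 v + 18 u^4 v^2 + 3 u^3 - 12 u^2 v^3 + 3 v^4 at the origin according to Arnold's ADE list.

E_{6}

The Hessian of f at 0 has rank 0. Corank 2; j^3 = 3*u^3 is a perfect cube, so E-series; the 4-jet and mu = 6 give E_6.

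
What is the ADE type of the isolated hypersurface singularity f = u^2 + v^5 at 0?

A4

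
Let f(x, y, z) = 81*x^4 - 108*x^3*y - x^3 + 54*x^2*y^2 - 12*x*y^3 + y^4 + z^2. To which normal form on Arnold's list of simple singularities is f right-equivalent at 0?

E_6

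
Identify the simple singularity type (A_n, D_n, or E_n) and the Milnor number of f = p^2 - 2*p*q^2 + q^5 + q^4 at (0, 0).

The Hessian of f at 0 has rank 1. Corank 1: A-series; mu = 4 gives A_4.

Type A_{4}, Milnor number mu = 4.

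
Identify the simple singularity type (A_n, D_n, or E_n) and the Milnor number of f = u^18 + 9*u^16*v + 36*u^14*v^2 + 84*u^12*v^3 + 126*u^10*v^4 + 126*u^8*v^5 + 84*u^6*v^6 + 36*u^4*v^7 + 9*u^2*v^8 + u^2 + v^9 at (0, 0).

The Hessian of f at 0 is [[2, 0], [0, 0]] with rank 1, so corank 1. A Groebner basis of the Jacobian ideal J(f) in C{u,v} is {v^8, u}; counting standard monomials gives mu = 8. Corank 1: A-series; mu = 8 gives A_8.

Type A_{8}, Milnor number mu = 8.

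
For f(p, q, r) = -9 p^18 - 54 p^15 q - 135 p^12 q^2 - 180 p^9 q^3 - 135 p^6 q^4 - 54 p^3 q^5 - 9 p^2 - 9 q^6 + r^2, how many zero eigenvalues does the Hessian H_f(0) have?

1

The Hessian at 0 is [[-18, 0, 0], [0, 0, 0], [0, 0, 2]] of rank 2; hence corank 1.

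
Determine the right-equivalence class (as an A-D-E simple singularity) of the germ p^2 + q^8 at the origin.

A_7

The Hessian of f at 0 is [[2, 0], [0, 0]] with rank 1, so corank 1. A Groebner basis of the Jacobian ideal J(f) in C{p,q} is {q^7, p}; counting standard monomials gives mu = 7. Corank 1: A-series; mu = 7 gives A_7.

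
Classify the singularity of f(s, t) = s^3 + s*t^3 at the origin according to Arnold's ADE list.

The Hessian of f at 0 has rank 0. Corank 2; j^3 = s^3 is a perfect cube, so E-series; the 4-jet and mu = 7 give E_7.

E7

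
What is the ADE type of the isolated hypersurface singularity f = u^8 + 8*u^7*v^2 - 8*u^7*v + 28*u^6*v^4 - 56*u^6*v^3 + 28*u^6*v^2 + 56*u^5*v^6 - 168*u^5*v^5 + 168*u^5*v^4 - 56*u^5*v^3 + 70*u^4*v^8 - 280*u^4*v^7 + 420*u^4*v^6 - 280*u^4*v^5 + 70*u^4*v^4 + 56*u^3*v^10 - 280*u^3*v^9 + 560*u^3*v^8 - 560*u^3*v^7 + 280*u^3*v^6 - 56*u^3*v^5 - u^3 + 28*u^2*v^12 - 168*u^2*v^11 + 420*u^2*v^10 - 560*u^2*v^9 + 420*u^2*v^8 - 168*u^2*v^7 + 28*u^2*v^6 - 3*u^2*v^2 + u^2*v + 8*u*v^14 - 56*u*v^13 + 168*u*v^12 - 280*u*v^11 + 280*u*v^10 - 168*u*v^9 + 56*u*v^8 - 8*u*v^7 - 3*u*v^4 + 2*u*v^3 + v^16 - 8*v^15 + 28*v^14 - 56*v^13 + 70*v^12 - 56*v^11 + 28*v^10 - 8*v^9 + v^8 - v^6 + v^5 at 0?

The Hessian of f at 0 has rank 0. Corank 2; j^3 = -u^2*(u - v) has shape L^2 M (L != M), so D-series; mu = 9 gives D_9.

D_9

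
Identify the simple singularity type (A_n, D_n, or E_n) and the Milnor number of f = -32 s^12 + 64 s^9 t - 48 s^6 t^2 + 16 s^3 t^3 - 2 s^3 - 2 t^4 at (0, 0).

The Hessian of f at 0 has rank 0. Corank 2; j^3 = -2*s^3 is a perfect cube, so E-series; the 4-jet and mu = 6 give E_6.

Type E_{6}, Milnor number mu = 6.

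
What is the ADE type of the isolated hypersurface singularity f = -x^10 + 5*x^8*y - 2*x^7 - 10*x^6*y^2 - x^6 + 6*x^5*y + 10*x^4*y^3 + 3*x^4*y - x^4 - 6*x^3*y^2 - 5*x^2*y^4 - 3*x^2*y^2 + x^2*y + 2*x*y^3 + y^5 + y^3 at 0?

D_4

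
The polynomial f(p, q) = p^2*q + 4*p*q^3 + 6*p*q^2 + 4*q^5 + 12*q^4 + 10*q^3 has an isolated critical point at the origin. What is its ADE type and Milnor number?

The Hessian of f at 0 is [[0, 0], [0, 0]] with rank 0, so corank 2. A Groebner basis of the Jacobian ideal J(f) in C{p,q} is {q^3, p^2 - 6*q^2, p*q + 3*q^2}; counting standard monomials gives mu = 4. Corank 2; j^3 = q*(p^2 + 6*p*q + 10*q^2) splits into three distinct lines over C (the quadratic factor has nonzero discriminant), so D_4.

Type D_4, Milnor number mu = 4.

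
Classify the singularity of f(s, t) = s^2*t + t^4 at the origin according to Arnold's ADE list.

The Hessian of f at 0 is [[0, 0], [0, 0]] with rank 0, so corank 2. A Groebner basis of the Jacobian ideal J(f) in C{s,t} is {s^3, s^2/4 + t^3, s*t}; counting standard monomials gives mu = 5. Corank 2; j^3 = s^2*t has shape L^2 M (L != M), so D-series; mu = 5 gives D_5.

D5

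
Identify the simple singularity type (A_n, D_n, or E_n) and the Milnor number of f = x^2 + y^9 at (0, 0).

The Hessian of f at 0 has rank 1. Corank 1: A-series; mu = 8 gives A_8.

Type A_8, Milnor number mu = 8.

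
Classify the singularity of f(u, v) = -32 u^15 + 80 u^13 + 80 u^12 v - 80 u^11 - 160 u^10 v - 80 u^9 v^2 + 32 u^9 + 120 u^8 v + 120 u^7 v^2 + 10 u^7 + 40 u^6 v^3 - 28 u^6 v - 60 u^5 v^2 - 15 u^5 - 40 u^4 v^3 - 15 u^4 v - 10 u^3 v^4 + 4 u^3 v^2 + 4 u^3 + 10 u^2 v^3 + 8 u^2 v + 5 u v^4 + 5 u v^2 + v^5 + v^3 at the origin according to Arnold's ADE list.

D_6

The Hessian of f at 0 has rank 0. Corank 2; j^3 = (u + v)*(2*u + v)^2 has shape L^2 M (L != M), so D-series; mu = 6 gives D_6.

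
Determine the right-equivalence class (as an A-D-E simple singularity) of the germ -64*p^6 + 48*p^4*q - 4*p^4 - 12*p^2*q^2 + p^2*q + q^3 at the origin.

D_4

The Hessian of f at 0 has rank 0. Corank 2; j^3 = q*(p^2 + q^2) splits into three distinct lines over C (the quadratic factor has nonzero discriminant), so D_4.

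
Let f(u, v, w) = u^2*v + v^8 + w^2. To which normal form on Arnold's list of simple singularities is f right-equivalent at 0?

D_{9}

The Hessian of f at 0 has rank 1. Corank 2; j^3 = u^2*v has shape L^2 M (L != M), so D-series; mu = 9 gives D_9.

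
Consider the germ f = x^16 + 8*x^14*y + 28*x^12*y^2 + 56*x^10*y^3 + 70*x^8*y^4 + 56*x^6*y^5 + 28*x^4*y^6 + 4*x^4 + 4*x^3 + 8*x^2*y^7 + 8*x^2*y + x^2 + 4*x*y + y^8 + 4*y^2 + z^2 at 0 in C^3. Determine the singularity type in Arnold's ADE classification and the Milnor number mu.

Type A7, Milnor number mu = 7.

The Hessian of f at 0 has rank 2. Corank 1: A-series; mu = 7 gives A_7.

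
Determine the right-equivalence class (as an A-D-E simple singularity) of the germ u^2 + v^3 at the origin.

A_2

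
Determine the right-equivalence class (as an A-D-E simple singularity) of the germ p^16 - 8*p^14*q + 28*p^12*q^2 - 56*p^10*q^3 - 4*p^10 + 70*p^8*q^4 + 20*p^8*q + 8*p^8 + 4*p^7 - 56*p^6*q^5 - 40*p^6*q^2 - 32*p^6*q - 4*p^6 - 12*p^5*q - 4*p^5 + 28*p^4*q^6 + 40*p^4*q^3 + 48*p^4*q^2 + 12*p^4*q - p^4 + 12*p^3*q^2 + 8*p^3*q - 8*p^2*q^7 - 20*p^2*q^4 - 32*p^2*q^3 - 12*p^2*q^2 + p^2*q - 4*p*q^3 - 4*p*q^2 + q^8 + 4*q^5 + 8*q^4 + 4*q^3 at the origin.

D_{9}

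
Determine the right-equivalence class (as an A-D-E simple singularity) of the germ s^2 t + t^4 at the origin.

D_{5}

The Hessian of f at 0 has rank 0. Corank 2; j^3 = s^2*t has shape L^2 M (L != M), so D-series; mu = 5 gives D_5.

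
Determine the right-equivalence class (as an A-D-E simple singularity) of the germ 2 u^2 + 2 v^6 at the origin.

A_5

The Hessian of f at 0 has rank 1. Corank 1: A-series; mu = 5 gives A_5.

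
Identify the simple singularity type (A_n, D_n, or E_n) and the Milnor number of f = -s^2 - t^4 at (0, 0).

Type A_3, Milnor number mu = 3.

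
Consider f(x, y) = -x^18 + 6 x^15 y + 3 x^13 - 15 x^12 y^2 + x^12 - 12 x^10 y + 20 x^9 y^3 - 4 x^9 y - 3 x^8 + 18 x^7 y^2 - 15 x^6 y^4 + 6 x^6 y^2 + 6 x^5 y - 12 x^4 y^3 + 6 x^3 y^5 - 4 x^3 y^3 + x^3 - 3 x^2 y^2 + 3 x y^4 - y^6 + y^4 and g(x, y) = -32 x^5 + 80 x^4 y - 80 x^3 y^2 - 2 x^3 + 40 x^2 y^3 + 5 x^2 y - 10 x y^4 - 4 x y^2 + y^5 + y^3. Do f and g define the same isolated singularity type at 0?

The Hessian of f at 0 has rank 0. Corank 2; j^3 = x^3 is a perfect cube, so E-series; the 4-jet and mu = 6 give E_6. The Hessian of g at 0 has rank 0. Corank 2; j^3 = -(x - y)^2*(2*x - y) has shape L^2 M (L != M), so D-series; mu = 6 gives D_6. f is E_6 but g is D_6, hence not right-equivalent.

No.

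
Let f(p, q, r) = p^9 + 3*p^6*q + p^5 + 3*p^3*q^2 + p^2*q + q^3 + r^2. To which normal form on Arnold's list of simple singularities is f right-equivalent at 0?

D4

The Hessian of f at 0 has rank 1. Corank 2; j^3 = q*(p^2 + q^2) splits into three distinct lines over C (the quadratic factor has nonzero discriminant), so D_4.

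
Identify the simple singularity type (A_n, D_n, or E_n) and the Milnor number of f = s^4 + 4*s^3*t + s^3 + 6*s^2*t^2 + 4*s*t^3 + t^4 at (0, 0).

Type E_6, Milnor number mu = 6.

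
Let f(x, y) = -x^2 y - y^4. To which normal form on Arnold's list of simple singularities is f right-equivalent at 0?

D_{5}

The Hessian of f at 0 is [[0, 0], [0, 0]] with rank 0, so corank 2. A Groebner basis of the Jacobian ideal J(f) in C{x,y} is {x^3, x^2/4 + y^3, x*y}; counting standard monomials gives mu = 5. Corank 2; j^3 = -x^2*y has shape L^2 M (L != M), so D-series; mu = 5 gives D_5.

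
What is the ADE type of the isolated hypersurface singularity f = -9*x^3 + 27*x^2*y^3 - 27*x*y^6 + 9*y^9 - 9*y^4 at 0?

E_{6}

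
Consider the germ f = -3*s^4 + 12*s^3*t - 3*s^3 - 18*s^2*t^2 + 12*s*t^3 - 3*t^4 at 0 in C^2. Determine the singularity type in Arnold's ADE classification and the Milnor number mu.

Type E6, Milnor number mu = 6.

The Hessian of f at 0 is [[0, 0], [0, 0]] with rank 0, so corank 2. A Groebner basis of the Jacobian ideal J(f) in C{s,t} is {t^4, s*t^2 - t^3/3, s^2}; counting standard monomials gives mu = 6. Corank 2; j^3 = -3*s^3 is a perfect cube, so E-series; the 4-jet and mu = 6 give E_6.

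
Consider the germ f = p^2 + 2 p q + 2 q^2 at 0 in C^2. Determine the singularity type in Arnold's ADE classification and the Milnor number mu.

The Hessian of f at 0 has rank 2. Corank 0: nondegenerate Morse point, so A_1.

Type A1, Milnor number mu = 1.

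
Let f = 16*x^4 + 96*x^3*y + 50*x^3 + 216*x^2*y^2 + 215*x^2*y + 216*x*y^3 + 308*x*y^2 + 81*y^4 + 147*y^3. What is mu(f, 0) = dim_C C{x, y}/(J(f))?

5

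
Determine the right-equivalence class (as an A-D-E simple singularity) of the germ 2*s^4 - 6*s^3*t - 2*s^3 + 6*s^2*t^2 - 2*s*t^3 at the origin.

The Hessian of f at 0 has rank 0. Corank 2; j^3 = -2*s^3 is a perfect cube, so E-series; the 4-jet and mu = 7 give E_7.

E_7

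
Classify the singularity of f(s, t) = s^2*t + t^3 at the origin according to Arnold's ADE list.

D_4

The Hessian of f at 0 has rank 0. Corank 2; j^3 = t*(s^2 + t^2) splits into three distinct lines over C (the quadratic factor has nonzero discriminant), so D_4.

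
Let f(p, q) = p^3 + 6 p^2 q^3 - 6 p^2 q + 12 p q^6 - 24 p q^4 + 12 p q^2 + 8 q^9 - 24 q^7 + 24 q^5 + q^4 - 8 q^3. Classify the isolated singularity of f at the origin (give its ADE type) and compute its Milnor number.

Type E6, Milnor number mu = 6.

The Hessian of f at 0 has rank 0. Corank 2; j^3 = (p - 2*q)^3 is a perfect cube, so E-series; the 4-jet and mu = 6 give E_6.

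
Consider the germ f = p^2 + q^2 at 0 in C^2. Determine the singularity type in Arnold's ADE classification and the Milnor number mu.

The Hessian of f at 0 is [[2, 0], [0, 2]] with rank 2, so corank 0. A Groebner basis of the Jacobian ideal J(f) in C{p,q} is {p, q}; counting standard monomials gives mu = 1. Corank 0: nondegenerate Morse point, so A_1.

Type A_1, Milnor number mu = 1.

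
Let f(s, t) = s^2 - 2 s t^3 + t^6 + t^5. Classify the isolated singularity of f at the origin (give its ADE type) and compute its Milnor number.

The Hessian of f at 0 has rank 1. Corank 1: A-series; mu = 4 gives A_4.

Type A_{4}, Milnor number mu = 4.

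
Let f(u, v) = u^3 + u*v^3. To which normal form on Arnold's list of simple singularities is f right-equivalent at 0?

E7

The Hessian of f at 0 has rank 0. Corank 2; j^3 = u^3 is a perfect cube, so E-series; the 4-jet and mu = 7 give E_7.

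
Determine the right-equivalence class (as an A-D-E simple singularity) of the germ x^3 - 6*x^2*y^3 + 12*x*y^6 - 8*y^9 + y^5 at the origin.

E_8

The Hessian of f at 0 has rank 0. Corank 2; j^3 = x^3 is a perfect cube, so E-series; the 5-jet and mu = 8 give E_8.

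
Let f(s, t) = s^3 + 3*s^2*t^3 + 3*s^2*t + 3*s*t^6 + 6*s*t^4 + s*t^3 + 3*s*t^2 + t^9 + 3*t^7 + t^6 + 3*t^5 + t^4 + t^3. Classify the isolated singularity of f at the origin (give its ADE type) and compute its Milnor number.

The Hessian of f at 0 has rank 0. Corank 2; j^3 = (s + t)^3 is a perfect cube, so E-series; the 4-jet and mu = 7 give E_7.

Type E7, Milnor number mu = 7.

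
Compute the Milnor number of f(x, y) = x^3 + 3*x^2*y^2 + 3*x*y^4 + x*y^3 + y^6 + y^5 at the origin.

The Hessian of f at 0 has rank 0. Corank 2; j^3 = x^3 is a perfect cube, so E-series; the 4-jet and mu = 7 give E_7.

7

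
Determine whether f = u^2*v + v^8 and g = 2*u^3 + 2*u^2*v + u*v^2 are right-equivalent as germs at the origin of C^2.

No.

The Hessian of f at 0 has rank 0. Corank 2; j^3 = u^2*v has shape L^2 M (L != M), so D-series; mu = 9 gives D_9. The Hessian of g at 0 has rank 0. Corank 2; j^3 = u*(2*u^2 + 2*u*v + v^2) splits into three distinct lines over C (the quadratic factor has nonzero discriminant), so D_4. f is D_9 but g is D_4, hence not right-equivalent.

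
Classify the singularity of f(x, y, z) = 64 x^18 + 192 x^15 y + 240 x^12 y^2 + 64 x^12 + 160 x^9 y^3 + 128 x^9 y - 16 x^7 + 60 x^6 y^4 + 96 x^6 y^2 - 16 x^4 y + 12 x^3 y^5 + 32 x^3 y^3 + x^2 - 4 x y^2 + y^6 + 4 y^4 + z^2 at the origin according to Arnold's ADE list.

A_{5}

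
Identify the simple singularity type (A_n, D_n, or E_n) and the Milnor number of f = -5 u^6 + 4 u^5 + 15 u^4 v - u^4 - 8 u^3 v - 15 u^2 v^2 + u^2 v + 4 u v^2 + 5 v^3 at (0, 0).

The Hessian of f at 0 has rank 0. Corank 2; j^3 = v*(u^2 + 4*u*v + 5*v^2) splits into three distinct lines over C (the quadratic factor has nonzero discriminant), so D_4.

Type D4, Milnor number mu = 4.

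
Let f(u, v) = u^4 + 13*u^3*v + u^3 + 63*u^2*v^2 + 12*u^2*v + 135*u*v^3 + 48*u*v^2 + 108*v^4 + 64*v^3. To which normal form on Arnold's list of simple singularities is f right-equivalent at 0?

E_7

The Hessian of f at 0 is [[0, 0], [0, 0]] with rank 0, so corank 2. A Groebner basis of the Jacobian ideal J(f) in C{u,v} is {3*u^2 + 24*u*v + v^4 - v^3 + 48*v^2, u^3 + 84*u^2 + 672*u*v + 36*v^3 + 1344*v^2, u^2*v - 15*u^2 - 120*u*v - 11*v^3 - 240*v^2, 2*u^2 + u*v^2 + 16*u*v + 10*v^3/3 + 32*v^2}; counting standard monomials gives mu = 7. Corank 2; j^3 = (u + 4*v)^3 is a perfect cube, so E-series; the 4-jet and mu = 7 give E_7.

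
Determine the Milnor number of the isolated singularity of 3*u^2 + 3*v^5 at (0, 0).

4

The Hessian of f at 0 has rank 1. Corank 1: A-series; mu = 4 gives A_4.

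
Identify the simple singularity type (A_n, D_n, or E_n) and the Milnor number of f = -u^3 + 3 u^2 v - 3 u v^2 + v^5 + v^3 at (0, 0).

Type E_8, Milnor number mu = 8.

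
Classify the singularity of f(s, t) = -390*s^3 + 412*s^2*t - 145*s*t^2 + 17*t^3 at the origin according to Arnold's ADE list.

The Hessian of f at 0 has rank 0. Corank 2; j^3 = -(3*s - t)*(130*s^2 - 94*s*t + 17*t^2) splits into three distinct lines over C (the quadratic factor has nonzero discriminant), so D_4.

D_{4}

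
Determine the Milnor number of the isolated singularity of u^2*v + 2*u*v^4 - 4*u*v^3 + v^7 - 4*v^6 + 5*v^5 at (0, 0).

6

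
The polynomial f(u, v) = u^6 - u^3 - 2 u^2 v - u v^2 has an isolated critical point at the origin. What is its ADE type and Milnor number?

The Hessian of f at 0 is [[0, 0], [0, 0]] with rank 0, so corank 2. A Groebner basis of the Jacobian ideal J(f) in C{u,v} is {u*v/6 + v^5 + v^2/6, u*v^2 + v^3, u^2 + u*v}; counting standard monomials gives mu = 7. Corank 2; j^3 = -u*(u + v)^2 has shape L^2 M (L != M), so D-series; mu = 7 gives D_7.

Type D_{7}, Milnor number mu = 7.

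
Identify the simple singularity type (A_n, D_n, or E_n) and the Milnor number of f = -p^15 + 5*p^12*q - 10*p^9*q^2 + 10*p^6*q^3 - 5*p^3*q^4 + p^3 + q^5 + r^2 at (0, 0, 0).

Type E_8, Milnor number mu = 8.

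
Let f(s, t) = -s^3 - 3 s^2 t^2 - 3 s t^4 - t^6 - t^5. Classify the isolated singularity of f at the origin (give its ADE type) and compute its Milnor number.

Type E_8, Milnor number mu = 8.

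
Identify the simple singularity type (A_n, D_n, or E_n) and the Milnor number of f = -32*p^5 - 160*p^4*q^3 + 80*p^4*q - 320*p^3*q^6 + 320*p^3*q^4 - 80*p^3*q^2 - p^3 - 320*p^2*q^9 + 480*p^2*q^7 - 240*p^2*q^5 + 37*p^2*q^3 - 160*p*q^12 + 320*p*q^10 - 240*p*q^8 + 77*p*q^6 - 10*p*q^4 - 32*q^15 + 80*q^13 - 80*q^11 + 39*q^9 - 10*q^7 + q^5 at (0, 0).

The Hessian of f at 0 has rank 0. Corank 2; j^3 = -p^3 is a perfect cube, so E-series; the 5-jet and mu = 8 give E_8.

Type E_8, Milnor number mu = 8.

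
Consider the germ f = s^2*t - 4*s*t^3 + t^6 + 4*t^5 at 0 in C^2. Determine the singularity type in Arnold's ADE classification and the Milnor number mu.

Type D_7, Milnor number mu = 7.

The Hessian of f at 0 has rank 0. Corank 2; j^3 = s^2*t has shape L^2 M (L != M), so D-series; mu = 7 gives D_7.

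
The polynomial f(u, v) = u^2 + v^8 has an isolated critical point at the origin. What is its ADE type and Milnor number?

Type A7, Milnor number mu = 7.

The Hessian of f at 0 has rank 1. Corank 1: A-series; mu = 7 gives A_7.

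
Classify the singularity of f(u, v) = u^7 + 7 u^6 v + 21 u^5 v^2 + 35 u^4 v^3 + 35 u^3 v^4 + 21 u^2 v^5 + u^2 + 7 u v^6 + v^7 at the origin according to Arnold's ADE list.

A_6

The Hessian of f at 0 is [[2, 0], [0, 0]] with rank 1, so corank 1. A Groebner basis of the Jacobian ideal J(f) in C{u,v} is {v^6, u}; counting standard monomials gives mu = 6. Corank 1: A-series; mu = 6 gives A_6.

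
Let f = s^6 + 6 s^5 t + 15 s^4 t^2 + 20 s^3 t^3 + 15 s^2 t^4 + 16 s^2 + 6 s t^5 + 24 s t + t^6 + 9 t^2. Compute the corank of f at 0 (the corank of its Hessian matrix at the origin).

1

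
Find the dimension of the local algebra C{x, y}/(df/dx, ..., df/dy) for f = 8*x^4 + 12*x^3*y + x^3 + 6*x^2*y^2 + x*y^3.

7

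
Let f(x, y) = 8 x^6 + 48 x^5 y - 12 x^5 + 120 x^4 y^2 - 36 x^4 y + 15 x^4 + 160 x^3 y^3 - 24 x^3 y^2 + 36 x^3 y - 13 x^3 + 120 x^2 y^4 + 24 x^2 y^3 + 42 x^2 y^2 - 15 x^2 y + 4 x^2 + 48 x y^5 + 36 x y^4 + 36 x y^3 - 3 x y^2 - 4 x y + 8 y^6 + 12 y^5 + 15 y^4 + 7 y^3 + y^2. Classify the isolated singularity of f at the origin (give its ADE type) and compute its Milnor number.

The Hessian of f at 0 has rank 1. Corank 1: A-series; mu = 2 gives A_2.

Type A_2, Milnor number mu = 2.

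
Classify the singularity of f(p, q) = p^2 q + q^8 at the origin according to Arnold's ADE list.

D_9

The Hessian of f at 0 is [[0, 0], [0, 0]] with rank 0, so corank 2. A Groebner basis of the Jacobian ideal J(f) in C{p,q} is {p^2/8 + q^7, p^3, p*q}; counting standard monomials gives mu = 9. Corank 2; j^3 = p^2*q has shape L^2 M (L != M), so D-series; mu = 9 gives D_9.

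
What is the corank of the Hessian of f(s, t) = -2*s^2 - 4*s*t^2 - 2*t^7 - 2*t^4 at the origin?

1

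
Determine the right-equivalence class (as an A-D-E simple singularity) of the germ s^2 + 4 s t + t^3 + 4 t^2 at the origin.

The Hessian of f at 0 has rank 1. Corank 1: A-series; mu = 2 gives A_2.

A_2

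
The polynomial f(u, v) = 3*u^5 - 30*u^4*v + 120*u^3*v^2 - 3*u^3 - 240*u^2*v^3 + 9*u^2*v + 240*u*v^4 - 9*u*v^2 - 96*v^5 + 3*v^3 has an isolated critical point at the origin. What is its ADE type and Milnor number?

Type E8, Milnor number mu = 8.

The Hessian of f at 0 has rank 0. Corank 2; j^3 = -3*(u - v)^3 is a perfect cube, so E-series; the 5-jet and mu = 8 give E_8.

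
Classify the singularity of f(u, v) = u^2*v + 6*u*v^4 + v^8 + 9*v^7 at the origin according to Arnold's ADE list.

D_9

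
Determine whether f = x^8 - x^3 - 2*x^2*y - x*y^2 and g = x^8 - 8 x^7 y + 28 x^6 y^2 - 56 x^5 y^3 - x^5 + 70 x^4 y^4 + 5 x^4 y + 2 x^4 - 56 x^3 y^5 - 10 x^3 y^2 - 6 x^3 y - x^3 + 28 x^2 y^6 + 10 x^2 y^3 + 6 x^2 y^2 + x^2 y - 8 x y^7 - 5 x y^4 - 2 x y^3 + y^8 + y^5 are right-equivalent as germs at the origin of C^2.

Yes.

The Hessian of f at 0 has rank 0. Corank 2; j^3 = -x*(x + y)^2 has shape L^2 M (L != M), so D-series; mu = 9 gives D_9. The Hessian of g at 0 has rank 0. Corank 2; j^3 = -x^2*(x - y) has shape L^2 M (L != M), so D-series; mu = 9 gives D_9. Both have type D_9, hence right-equivalent.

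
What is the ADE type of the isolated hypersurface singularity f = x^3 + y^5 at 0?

E_{8}

The Hessian of f at 0 has rank 0. Corank 2; j^3 = x^3 is a perfect cube, so E-series; the 5-jet and mu = 8 give E_8.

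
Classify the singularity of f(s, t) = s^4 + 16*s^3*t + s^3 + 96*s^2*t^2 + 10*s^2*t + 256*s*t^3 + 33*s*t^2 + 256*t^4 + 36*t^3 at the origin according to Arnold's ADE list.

D_{5}

The Hessian of f at 0 has rank 0. Corank 2; j^3 = (s + 3*t)^2*(s + 4*t) has shape L^2 M (L != M), so D-series; mu = 5 gives D_5.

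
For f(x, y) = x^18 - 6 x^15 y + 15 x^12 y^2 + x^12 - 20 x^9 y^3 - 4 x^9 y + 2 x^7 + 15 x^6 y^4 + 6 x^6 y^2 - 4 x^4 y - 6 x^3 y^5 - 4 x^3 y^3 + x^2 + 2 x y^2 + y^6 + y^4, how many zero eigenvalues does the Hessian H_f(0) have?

1

Hessian at 0 has rank 1.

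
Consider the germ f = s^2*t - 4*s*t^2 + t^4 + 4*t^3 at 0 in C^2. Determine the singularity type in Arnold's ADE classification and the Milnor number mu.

The Hessian of f at 0 is [[0, 0], [0, 0]] with rank 0, so corank 2. A Groebner basis of the Jacobian ideal J(f) in C{s,t} is {s^3 + 2*s^2 - 8*t^2, s^2/4 + t^3 - t^2, s*t - 2*t^2}; counting standard monomials gives mu = 5. Corank 2; j^3 = t*(s - 2*t)^2 has shape L^2 M (L != M), so D-series; mu = 5 gives D_5.

Type D5, Milnor number mu = 5.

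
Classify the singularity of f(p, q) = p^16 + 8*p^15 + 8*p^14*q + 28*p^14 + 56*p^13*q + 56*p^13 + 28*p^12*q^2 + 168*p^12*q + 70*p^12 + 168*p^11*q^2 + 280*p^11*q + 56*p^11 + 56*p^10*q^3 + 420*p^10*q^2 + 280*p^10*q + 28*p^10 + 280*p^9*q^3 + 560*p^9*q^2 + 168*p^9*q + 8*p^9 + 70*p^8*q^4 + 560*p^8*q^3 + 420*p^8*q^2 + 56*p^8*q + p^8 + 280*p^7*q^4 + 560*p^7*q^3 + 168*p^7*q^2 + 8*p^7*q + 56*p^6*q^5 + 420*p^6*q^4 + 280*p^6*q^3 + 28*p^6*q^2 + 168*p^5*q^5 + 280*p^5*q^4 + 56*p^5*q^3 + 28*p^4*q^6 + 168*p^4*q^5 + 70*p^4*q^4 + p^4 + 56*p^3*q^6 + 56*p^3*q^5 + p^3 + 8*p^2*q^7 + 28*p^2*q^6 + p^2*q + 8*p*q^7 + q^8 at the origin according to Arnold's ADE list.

D_{9}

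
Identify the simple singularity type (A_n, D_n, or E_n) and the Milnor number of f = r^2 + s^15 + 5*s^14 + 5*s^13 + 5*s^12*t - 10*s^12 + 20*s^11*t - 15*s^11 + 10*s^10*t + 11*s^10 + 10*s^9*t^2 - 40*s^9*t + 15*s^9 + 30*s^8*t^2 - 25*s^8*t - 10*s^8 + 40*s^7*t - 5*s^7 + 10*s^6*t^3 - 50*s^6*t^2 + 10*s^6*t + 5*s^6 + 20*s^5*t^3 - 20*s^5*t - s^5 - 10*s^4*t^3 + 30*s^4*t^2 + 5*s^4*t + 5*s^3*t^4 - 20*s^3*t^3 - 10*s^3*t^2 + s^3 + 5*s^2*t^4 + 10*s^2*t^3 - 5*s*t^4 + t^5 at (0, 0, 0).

Type E8, Milnor number mu = 8.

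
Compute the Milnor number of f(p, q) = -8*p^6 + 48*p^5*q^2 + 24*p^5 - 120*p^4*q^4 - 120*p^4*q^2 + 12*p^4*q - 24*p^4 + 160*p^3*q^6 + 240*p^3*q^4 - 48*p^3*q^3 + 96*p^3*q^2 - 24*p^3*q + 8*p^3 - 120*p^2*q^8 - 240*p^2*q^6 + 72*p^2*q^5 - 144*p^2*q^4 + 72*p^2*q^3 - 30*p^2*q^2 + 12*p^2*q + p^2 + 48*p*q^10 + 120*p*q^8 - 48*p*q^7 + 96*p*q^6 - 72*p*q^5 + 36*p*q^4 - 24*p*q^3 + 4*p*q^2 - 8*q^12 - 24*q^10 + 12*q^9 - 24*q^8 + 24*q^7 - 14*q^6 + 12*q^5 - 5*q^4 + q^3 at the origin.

The Hessian of f at 0 has rank 1. Corank 1: A-series; mu = 2 gives A_2.

2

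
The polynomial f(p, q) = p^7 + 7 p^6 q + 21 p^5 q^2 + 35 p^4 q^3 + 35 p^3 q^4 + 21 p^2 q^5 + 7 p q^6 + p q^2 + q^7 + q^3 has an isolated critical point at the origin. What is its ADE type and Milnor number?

The Hessian of f at 0 has rank 0. Corank 2; j^3 = q^2*(p + q) has shape L^2 M (L != M), so D-series; mu = 8 gives D_8.

Type D8, Milnor number mu = 8.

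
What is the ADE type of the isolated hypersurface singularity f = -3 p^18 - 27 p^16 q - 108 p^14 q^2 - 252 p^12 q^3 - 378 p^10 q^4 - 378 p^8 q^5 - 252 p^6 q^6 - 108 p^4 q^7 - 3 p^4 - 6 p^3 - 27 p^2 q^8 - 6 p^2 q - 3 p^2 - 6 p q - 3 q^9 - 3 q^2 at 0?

A_8

The Hessian of f at 0 is [[-6, -6], [-6, -6]] with rank 1, so corank 1. A Groebner basis of the Jacobian ideal J(f) in C{p,q} is {21*p*q^2 - 18*p*q + 7*p/2 + q^5 + 5*q^4/2 + 10*q^3 - 29*q^2/2 + 7*q/2, p*q^3 - 5*p*q^2/2 + 3*p*q/2 - p/4 + q^4/4 - 3*q^3/2 + 5*q^2/4 - q/4, p^2 + p + q}; counting standard monomials gives mu = 8. Corank 1: A-series; mu = 8 gives A_8.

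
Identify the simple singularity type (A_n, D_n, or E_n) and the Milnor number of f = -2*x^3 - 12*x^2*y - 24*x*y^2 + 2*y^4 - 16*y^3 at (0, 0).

Type E6, Milnor number mu = 6.

The Hessian of f at 0 has rank 0. Corank 2; j^3 = -2*(x + 2*y)^3 is a perfect cube, so E-series; the 4-jet and mu = 6 give E_6.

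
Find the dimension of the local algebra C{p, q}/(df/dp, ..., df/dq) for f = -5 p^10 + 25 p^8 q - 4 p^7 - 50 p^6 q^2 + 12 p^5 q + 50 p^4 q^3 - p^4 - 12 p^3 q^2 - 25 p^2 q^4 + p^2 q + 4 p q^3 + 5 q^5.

The Hessian of f at 0 has rank 0. Corank 2; j^3 = p^2*q has shape L^2 M (L != M), so D-series; mu = 6 gives D_6.

6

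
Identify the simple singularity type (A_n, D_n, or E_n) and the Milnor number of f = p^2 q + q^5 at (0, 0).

The Hessian of f at 0 has rank 0. Corank 2; j^3 = p^2*q has shape L^2 M (L != M), so D-series; mu = 6 gives D_6.

Type D_{6}, Milnor number mu = 6.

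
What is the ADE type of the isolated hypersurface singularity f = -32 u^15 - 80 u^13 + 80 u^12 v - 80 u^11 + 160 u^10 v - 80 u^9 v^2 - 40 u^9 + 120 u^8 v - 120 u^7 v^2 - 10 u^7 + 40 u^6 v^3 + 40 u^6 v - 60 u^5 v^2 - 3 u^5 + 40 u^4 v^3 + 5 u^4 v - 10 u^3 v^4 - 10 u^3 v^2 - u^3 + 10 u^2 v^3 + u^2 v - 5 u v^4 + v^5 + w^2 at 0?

The Hessian of f at 0 has rank 1. Corank 2; j^3 = -u^2*(u - v) has shape L^2 M (L != M), so D-series; mu = 6 gives D_6.

D_{6}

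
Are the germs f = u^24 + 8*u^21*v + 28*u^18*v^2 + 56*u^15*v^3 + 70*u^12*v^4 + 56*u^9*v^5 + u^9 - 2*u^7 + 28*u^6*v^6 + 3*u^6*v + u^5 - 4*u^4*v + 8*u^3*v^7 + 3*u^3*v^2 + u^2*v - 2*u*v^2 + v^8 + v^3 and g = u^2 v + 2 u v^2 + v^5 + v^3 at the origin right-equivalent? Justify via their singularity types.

No.

The Hessian of f at 0 is [[0, 0], [0, 0]] with rank 0, so corank 2. A Groebner basis of the Jacobian ideal J(f) in C{u,v} is {u^2*v^2 + 8*u^2*v + u^2 - 16*u*v^2 - 3*u*v + 8*v^3 + 2*v^2, 16*u^2*v + 2*u^2 + u*v^3 - 32*u*v^2 - 5*u*v + 16*v^3 + 3*v^2, 24*u^2*v + 3*u^2 - 48*u*v^2 - 7*u*v + v^4 + 24*v^3 + 4*v^2, u^3 - 3*u^2*v + 3*u*v^2 - v^3}; counting standard monomials gives mu = 9. Corank 2; j^3 = v*(u - v)^2 has shape L^2 M (L != M), so D-series; mu = 9 gives D_9. The Hessian of g at 0 is [[0, 0], [0, 0]] with rank 0, so corank 2. A Groebner basis of the Jacobian ideal J(g) in C{u,v} is {u^2/5 + v^4 - v^2/5, u^3 + v^3, u*v + v^2}; counting standard monomials gives mu = 6. Corank 2; j^3 = v*(u + v)^2 has shape L^2 M (L != M), so D-series; mu = 6 gives D_6. f is D_9 but g is D_6, hence not right-equivalent.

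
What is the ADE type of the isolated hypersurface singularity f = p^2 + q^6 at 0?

The Hessian of f at 0 is [[2, 0], [0, 0]] with rank 1, so corank 1. A Groebner basis of the Jacobian ideal J(f) in C{p,q} is {q^5, p}; counting standard monomials gives mu = 5. Corank 1: A-series; mu = 5 gives A_5.

A_5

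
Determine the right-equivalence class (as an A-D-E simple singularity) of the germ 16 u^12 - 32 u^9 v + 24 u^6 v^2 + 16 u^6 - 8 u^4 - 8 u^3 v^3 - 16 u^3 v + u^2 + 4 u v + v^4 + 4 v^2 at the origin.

The Hessian of f at 0 is [[2, 4], [4, 8]] with rank 1, so corank 1. A Groebner basis of the Jacobian ideal J(f) in C{u,v} is {v^3, u + 2*v}; counting standard monomials gives mu = 3. Corank 1: A-series; mu = 3 gives A_3.

A_3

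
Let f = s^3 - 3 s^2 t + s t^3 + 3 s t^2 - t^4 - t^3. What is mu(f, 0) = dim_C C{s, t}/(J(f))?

7

The Hessian of f at 0 is [[0, 0], [0, 0]] with rank 0, so corank 2. A Groebner basis of the Jacobian ideal J(f) in C{s,t} is {s^3 - 3*s^2*t - 6*s^2 + 12*s*t - 6*t^2, 3*s^2 + s*t^2 - 6*s*t + 3*t^2, 3*s^2 - 6*s*t + t^3 + 3*t^2}; counting standard monomials gives mu = 7. Corank 2; j^3 = (s - t)^3 is a perfect cube, so E-series; the 4-jet and mu = 7 give E_7.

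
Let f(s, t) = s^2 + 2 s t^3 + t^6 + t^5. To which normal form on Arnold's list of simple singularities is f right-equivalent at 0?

The Hessian of f at 0 is [[2, 0], [0, 0]] with rank 1, so corank 1. A Groebner basis of the Jacobian ideal J(f) in C{s,t} is {s + t^3, s^2, s*t}; counting standard monomials gives mu = 4. Corank 1: A-series; mu = 4 gives A_4.

A_4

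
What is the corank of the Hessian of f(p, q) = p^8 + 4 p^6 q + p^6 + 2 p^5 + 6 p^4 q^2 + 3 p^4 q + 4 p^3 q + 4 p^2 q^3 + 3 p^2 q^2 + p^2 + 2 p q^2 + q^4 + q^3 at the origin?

The Hessian at 0 is [[2, 0], [0, 0]] of rank 1; hence corank 1.

1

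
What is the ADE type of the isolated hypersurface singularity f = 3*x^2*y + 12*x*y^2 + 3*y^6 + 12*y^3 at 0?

D7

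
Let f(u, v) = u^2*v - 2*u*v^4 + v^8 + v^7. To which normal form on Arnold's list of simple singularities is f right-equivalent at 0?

The Hessian of f at 0 has rank 0. Corank 2; j^3 = u^2*v has shape L^2 M (L != M), so D-series; mu = 9 gives D_9.

D9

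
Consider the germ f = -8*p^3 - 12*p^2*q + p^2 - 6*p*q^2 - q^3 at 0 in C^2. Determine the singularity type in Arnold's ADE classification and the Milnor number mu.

Type A2, Milnor number mu = 2.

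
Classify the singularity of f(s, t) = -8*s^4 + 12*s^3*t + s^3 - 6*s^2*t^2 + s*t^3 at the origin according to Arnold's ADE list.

E_7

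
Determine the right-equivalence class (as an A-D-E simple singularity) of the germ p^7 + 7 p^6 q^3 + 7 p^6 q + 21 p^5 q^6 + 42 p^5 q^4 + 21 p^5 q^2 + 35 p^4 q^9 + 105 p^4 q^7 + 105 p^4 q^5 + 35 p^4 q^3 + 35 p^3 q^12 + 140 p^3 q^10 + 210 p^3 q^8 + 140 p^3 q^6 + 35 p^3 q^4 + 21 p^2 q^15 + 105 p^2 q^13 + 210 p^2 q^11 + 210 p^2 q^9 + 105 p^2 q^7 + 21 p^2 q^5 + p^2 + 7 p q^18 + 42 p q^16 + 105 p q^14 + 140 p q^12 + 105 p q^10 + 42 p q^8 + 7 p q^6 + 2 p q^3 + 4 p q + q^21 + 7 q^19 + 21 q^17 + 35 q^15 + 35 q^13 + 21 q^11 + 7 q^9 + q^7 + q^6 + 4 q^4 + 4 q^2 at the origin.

A_{6}

The Hessian of f at 0 has rank 1. Corank 1: A-series; mu = 6 gives A_6.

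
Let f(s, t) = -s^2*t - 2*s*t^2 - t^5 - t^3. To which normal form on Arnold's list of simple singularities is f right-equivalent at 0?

D_6

The Hessian of f at 0 has rank 0. Corank 2; j^3 = -t*(s + t)^2 has shape L^2 M (L != M), so D-series; mu = 6 gives D_6.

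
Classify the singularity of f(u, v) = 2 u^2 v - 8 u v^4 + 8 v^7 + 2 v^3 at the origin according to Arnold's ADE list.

The Hessian of f at 0 has rank 0. Corank 2; j^3 = 2*v*(u^2 + v^2) splits into three distinct lines over C (the quadratic factor has nonzero discriminant), so D_4.

D_{4}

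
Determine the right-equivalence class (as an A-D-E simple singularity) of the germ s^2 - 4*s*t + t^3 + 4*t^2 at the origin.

A_{2}

The Hessian of f at 0 has rank 1. Corank 1: A-series; mu = 2 gives A_2.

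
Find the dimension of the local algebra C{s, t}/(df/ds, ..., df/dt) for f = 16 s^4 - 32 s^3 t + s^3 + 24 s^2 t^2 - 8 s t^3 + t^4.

6

The Hessian of f at 0 has rank 0. Corank 2; j^3 = s^3 is a perfect cube, so E-series; the 4-jet and mu = 6 give E_6.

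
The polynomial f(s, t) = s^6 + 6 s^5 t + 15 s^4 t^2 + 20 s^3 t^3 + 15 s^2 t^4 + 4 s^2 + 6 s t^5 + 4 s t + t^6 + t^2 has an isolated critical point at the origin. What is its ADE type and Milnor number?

Type A_{5}, Milnor number mu = 5.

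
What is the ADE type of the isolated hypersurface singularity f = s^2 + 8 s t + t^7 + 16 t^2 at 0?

A_{6}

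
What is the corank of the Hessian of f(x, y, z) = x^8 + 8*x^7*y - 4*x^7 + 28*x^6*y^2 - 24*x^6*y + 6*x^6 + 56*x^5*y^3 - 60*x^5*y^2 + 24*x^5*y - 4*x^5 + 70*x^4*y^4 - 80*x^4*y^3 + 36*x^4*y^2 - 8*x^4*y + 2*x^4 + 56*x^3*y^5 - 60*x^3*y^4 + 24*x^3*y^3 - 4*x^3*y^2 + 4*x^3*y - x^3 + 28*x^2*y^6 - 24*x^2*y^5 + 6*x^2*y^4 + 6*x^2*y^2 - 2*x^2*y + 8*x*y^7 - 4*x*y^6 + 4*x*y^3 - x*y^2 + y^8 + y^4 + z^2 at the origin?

2

The Hessian at 0 is [[0, 0, 0], [0, 0, 0], [0, 0, 2]] of rank 1; hence corank 2.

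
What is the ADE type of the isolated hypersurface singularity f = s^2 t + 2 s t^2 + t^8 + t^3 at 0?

D9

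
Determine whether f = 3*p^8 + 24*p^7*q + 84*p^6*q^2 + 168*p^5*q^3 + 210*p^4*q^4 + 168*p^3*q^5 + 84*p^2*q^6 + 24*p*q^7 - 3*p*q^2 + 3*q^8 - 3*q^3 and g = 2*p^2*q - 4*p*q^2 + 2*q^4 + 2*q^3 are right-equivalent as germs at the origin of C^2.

The Hessian of f at 0 has rank 0. Corank 2; j^3 = -3*q^2*(p + q) has shape L^2 M (L != M), so D-series; mu = 9 gives D_9. The Hessian of g at 0 has rank 0. Corank 2; j^3 = 2*q*(p - q)^2 has shape L^2 M (L != M), so D-series; mu = 5 gives D_5. f is D_9 but g is D_5, hence not right-equivalent.

No.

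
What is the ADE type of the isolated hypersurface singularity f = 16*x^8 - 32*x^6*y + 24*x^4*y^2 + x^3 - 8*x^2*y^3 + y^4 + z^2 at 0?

E6

The Hessian of f at 0 has rank 1. Corank 2; j^3 = x^3 is a perfect cube, so E-series; the 4-jet and mu = 6 give E_6.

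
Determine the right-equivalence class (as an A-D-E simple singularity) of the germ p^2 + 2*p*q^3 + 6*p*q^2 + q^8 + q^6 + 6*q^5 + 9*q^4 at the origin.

A_{7}

The Hessian of f at 0 has rank 1. Corank 1: A-series; mu = 7 gives A_7.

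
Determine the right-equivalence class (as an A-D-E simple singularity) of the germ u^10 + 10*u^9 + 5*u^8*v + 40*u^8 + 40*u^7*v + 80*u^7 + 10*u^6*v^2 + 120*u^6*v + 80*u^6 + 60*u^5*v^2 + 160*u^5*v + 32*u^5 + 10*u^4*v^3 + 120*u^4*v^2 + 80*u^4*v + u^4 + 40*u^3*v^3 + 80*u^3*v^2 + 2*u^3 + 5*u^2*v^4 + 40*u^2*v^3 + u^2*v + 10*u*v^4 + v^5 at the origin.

The Hessian of f at 0 has rank 0. Corank 2; j^3 = u^2*(2*u + v) has shape L^2 M (L != M), so D-series; mu = 6 gives D_6.

D6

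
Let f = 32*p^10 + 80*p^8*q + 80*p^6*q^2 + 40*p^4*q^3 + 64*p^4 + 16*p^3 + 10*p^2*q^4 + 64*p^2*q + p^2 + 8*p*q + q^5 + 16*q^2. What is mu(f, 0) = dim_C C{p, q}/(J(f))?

The Hessian of f at 0 has rank 1. Corank 1: A-series; mu = 4 gives A_4.

4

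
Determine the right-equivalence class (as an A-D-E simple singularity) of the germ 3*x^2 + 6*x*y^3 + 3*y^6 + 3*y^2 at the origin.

The Hessian of f at 0 is [[6, 0], [0, 6]] with rank 2, so corank 0. A Groebner basis of the Jacobian ideal J(f) in C{x,y} is {x, y}; counting standard monomials gives mu = 1. Corank 0: nondegenerate Morse point, so A_1.

A_1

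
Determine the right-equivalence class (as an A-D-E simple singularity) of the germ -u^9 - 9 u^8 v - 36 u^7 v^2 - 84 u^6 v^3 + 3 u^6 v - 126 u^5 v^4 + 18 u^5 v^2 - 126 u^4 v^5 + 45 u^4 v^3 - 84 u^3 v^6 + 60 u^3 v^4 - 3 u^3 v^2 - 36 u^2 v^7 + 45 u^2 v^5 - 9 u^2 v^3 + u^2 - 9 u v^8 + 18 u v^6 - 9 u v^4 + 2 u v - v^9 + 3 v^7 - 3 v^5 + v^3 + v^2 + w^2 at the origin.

The Hessian of f at 0 is [[2, 2, 0], [2, 2, 0], [0, 0, 2]] with rank 2, so corank 1. A Groebner basis of the Jacobian ideal J(f) in C{u,v,w} is {v^2, u + v, w}; counting standard monomials gives mu = 2. Corank 1: A-series; mu = 2 gives A_2.

A2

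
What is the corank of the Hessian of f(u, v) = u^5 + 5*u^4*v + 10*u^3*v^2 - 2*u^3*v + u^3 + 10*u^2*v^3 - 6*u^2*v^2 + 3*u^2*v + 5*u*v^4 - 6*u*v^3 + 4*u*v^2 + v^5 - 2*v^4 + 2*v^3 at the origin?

2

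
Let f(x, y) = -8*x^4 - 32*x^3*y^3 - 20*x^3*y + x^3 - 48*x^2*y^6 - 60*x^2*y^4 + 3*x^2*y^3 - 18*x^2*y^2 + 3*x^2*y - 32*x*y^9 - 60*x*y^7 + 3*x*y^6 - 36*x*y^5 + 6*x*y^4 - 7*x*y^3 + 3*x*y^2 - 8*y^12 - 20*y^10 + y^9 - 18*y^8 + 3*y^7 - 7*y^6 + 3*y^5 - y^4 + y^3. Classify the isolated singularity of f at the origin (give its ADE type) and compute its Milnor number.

Type E_{7}, Milnor number mu = 7.

The Hessian of f at 0 is [[0, 0], [0, 0]] with rank 0, so corank 2. A Groebner basis of the Jacobian ideal J(f) in C{x,y} is {3*x^2/4 + 3*x*y/2 + y^4 + y^3/4 + 3*y^2/4, x^3 - 9*x^2/4 - 9*x*y/2 + y^3/4 - 9*y^2/4, x^2*y + 7*x^2/4 + 7*x*y/2 - 5*y^3/12 + 7*y^2/4, -x^2 + x*y^2 - 2*x*y + 2*y^3/3 - y^2}; counting standard monomials gives mu = 7. Corank 2; j^3 = (x + y)^3 is a perfect cube, so E-series; the 4-jet and mu = 7 give E_7.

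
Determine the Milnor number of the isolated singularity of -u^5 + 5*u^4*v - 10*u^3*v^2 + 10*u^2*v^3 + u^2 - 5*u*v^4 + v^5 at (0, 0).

The Hessian of f at 0 has rank 1. Corank 1: A-series; mu = 4 gives A_4.

4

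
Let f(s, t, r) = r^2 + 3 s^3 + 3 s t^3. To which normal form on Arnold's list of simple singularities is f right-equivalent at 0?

E_{7}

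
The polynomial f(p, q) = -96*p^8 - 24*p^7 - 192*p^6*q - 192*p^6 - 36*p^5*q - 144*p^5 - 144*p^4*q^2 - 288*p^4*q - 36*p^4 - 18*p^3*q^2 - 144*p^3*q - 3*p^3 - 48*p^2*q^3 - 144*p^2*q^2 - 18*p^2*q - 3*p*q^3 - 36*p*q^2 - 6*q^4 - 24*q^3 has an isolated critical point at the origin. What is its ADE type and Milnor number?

Type E_{7}, Milnor number mu = 7.

The Hessian of f at 0 has rank 0. Corank 2; j^3 = -3*(p + 2*q)^3 is a perfect cube, so E-series; the 4-jet and mu = 7 give E_7.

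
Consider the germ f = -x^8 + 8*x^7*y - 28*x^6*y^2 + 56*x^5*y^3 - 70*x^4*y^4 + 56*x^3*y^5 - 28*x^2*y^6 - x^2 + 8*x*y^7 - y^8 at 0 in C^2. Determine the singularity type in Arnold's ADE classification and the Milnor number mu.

Type A_{7}, Milnor number mu = 7.

The Hessian of f at 0 has rank 1. Corank 1: A-series; mu = 7 gives A_7.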